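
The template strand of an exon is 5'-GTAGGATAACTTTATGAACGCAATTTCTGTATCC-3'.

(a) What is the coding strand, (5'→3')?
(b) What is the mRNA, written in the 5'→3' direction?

(a) 5'-GGATACAGAAATTGCGTTCATAAAGTTATCCTAC-3'
(b) 5'-GGAUACAGAAAUUGCGUUCAUAAAGUUAUCCUAC-3'

(a) The coding strand is the reverse complement of the template: complement CATCCTATTGAAATACTTGCGTTAAAGACATAGG, then reverse.
(b) mRNA has the coding-strand sequence with T→U.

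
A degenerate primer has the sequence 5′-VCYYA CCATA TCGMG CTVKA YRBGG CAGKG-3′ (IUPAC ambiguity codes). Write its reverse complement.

5'-CMCTGCCVYRTMBAGCKCGATATGGTRRGB-3'

Standard pairs A↔T, G↔C; ambiguity codes pair R↔Y, M↔K, B↔V. Complement (BGRRTGGTATAGCKCGABMTRYVCCGTCMC), then reverse for 5'→3'.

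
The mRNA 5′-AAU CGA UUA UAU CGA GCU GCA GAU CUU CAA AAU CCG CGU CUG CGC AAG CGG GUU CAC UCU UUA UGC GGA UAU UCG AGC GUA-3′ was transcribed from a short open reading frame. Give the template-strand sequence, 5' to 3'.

5'-TACGCTCGAATATCCGCATAAAGAGTGAACCCGCTTGCGCAGACGCGGATTTTGAAGATCTGCAGCTCGATATAATCGATT-3'

Replace U with T to get the coding DNA strand: AATCGATTATATCGAGCTGCAGATCTTCAAAATCCGCGTCTGCGCAAGCGGGTTCACTCTTTATGCGGATATTCGAGCGTA. The template strand is its reverse complement (complement TTAGCTAATATAGCTCGACGTCTAGAAGTTTTAGGCGCAGACGCGTTCGCCCAAGTGAGAAATACGCCTATAAGCTCGCAT, then reverse).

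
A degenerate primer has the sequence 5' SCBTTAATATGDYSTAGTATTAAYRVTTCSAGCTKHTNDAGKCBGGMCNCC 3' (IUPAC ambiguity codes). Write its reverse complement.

5'-GGNGKCCVGMCTHNADMAGCTSGAABYRTTAATACTASRHCATATTAAVGS-3'

Standard pairs A↔T, G↔C; ambiguity codes pair R↔Y, M↔K, S↔S, B↔V, D↔H, N↔N. Complement (SGVAATTATACHRSATCATAATTRYBAAGSTCGAMDANHTCMGVCCKGNGG), then reverse for 5'→3'.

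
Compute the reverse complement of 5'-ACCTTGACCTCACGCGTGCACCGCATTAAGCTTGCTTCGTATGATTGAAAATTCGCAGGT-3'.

5'-ACCTGCGAATTTTCAATCATACGAAGCAAGCTTAATGCGGTGCACGCGTGAGGTCAAGGT-3'

Reading the sequence 3'→5' and pairing each base (A↔T, G↔C) gives the reverse complement directly.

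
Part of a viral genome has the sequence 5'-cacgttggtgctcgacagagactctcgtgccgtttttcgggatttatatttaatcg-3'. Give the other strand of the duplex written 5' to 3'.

5'-CGATTAAATATAAATCCCGAAAAACGGCACGAGAGTCTCTGTCGAGCACCAACGTG-3'

The complement of CACGTTGGTGCTCGACAGAGACTCTCGTGCCGTTTTTCGGGATTTATATTTAATCG is GTGCAACCACGAGCTGTCTCTGAGAGCACGGCAAAAAGCCCTAAATATAAATTAGC (A↔T, G↔C). DNA strands are antiparallel, so the complementary strand runs 3'→5'; reversing gives the 5'→3' form.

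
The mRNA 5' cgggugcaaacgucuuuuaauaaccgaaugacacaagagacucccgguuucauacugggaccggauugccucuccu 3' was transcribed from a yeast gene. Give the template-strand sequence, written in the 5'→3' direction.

Replace U with T to get the coding DNA strand: CGGGTGCAAACGTCTTTTAATAACCGAATGACACAAGAGACTCCCGGTTTCATACTGGGACCGGATTGCCTCTCCT. The template strand is its reverse complement (complement GCCCACGTTTGCAGAAAATTATTGGCTTACTGTGTTCTCTGAGGGCCAAAGTATGACCCTGGCCTAACGGAGAGGA, then reverse).

5'-AGGAGAGGCAATCCGGTCCCAGTATGAAACCGGGAGTCTCTTGTGTCATTCGGTTATTAAAAGACGTTTGCACCCG-3'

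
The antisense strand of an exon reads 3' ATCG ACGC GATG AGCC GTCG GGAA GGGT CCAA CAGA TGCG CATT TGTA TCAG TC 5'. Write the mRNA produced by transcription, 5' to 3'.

Reading the template 3'→5' as shown, RNA polymerase pairs each base (A→U, T→A, G↔C) to build mRNA 5'→3' directly.

5′-UAGCUGCGCUACUCGGCAGCCCUUCCCAGGUUGUCUACGCGUAAACAUAGUCAG-3′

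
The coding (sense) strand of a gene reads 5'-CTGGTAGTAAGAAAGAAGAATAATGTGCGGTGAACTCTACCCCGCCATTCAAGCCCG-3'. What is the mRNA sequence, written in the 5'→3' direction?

5'-CUGGUAGUAAGAAAGAAGAAUAAUGUGCGGUGAACUCUACCCCGCCAUUCAAGCCCG-3'

The mRNA is synthesized from the template strand, so it matches the coding strand with T replaced by U.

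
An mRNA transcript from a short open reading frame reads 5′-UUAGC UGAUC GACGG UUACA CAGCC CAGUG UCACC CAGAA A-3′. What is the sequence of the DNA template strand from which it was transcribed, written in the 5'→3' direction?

5'-TTTCTGGGTGACACTGGGCTGTGTAACCGTCGATCAGCTAA-3'

Replace U with T to get the coding DNA strand: TTAGCTGATCGACGGTTACACAGCCCAGTGTCACCCAGAAA. The template strand is its reverse complement (complement AATCGACTAGCTGCCAATGTGTCGGGTCACAGTGGGTCTTT, then reverse).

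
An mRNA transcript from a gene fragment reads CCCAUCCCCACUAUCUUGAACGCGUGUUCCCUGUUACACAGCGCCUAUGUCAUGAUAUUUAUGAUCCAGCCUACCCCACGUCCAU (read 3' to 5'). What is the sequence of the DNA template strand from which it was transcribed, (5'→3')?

5'-GGGTAGGGGTGATAGAACTTGCGCACAAGGGACAATGTGTCGCGGATACAGTACTATAAATACTAGGTCGGATGGGGTGCAGGTA-3'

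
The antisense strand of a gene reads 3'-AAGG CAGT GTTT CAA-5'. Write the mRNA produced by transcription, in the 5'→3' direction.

Reading the template 3'→5' as shown, RNA polymerase pairs each base (A→U, T→A, G↔C) to build mRNA 5'→3' directly.

5′-UUCCGUCACAAAGUU-3′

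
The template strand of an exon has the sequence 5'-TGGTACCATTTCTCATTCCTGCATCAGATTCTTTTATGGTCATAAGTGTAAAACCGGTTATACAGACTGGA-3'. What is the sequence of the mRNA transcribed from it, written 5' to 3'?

5′-UCCAGUCUGUAUAACCGGUUUUACACUUAUGACCAUAAAAGAAUCUGAUGCAGGAAUGAGAAAUGGUACCA-3′

RNA polymerase reads the template 3'→5' and synthesizes mRNA 5'→3' by base-pairing (A→U, T→A, G↔C). The complement of the template is ACCATGGTAAAGAGTAAGGACGTAGTCTAAGAAAATACCAGTATTCACATTTTGGCCAATATGTCTGACCT; antiparallel, so 5'→3' the coding strand is TCCAGTCTGTATAACCGGTTTTACACTTATGACCATAAAAGAATCTGATGCAGGAATGAGAAATGGTACCA. Replace T with U for the mRNA.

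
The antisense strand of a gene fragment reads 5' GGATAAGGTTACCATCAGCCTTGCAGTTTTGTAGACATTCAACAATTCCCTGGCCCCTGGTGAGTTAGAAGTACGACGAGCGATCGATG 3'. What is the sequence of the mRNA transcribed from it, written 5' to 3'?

RNA polymerase reads the template 3'→5' and synthesizes mRNA 5'→3' by base-pairing (A→U, T→A, G↔C). The complement of the template is CCTATTCCAATGGTAGTCGGAACGTCAAAACATCTGTAAGTTGTTAAGGGACCGGGGACCACTCAATCTTCATGCTGCTCGCTAGCTAC; antiparallel, so 5'→3' the coding strand is CATCGATCGCTCGTCGTACTTCTAACTCACCAGGGGCCAGGGAATTGTTGAATGTCTACAAAACTGCAAGGCTGATGGTAACCTTATCC. Replace T with U for the mRNA.

5'-CAUCGAUCGCUCGUCGUACUUCUAACUCACCAGGGGCCAGGGAAUUGUUGAAUGUCUACAAAACUGCAAGGCUGAUGGUAACCUUAUCC-3'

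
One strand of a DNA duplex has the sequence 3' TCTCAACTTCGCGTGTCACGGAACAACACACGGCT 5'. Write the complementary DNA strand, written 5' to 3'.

The strand is given 3'→5', so its complement runs 5'→3' in the same left-to-right order: pair each base A↔T, G↔C.

5'-AGAGTTGAAGCGCACAGTGCCTTGTTGTGTGCCGA-3'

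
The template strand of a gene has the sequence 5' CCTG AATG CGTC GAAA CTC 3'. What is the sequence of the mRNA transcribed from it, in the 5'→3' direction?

RNA polymerase reads the template 3'→5' and synthesizes mRNA 5'→3' by base-pairing (A→U, T→A, G↔C). The complement of the template is GGACTTACGCAGCTTTGAG; antiparallel, so 5'→3' the coding strand is GAGTTTCGACGCATTCAGG. Replace T with U for the mRNA.

5'-GAGUUUCGACGCAUUCAGG-3'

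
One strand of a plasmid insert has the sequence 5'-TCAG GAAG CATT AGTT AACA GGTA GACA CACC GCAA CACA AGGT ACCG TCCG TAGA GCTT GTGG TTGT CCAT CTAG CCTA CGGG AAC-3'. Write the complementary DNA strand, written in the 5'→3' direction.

5'-GTTCCCGTAGGCTAGATGGACAACCACAAGCTCTACGGACGGTACCTTGTGTTGCGGTGTGTCTACCTGTTAACTAATGCTTCCTGA-3'

The complement of TCAGGAAGCATTAGTTAACAGGTAGACACACCGCAACACAAGGTACCGTCCGTAGAGCTTGTGGTTGTCCATCTAGCCTACGGGAAC is AGTCCTTCGTAATCAATTGTCCATCTGTGTGGCGTTGTGTTCCATGGCAGGCATCTCGAACACCAACAGGTAGATCGGATGCCCTTG (A↔T, G↔C). DNA strands are antiparallel, so the complementary strand runs 3'→5'; reversing gives the 5'→3' form.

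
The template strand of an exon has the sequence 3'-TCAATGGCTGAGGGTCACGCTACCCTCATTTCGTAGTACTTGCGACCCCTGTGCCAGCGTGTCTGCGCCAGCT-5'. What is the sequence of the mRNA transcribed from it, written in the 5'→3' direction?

Reading the template 3'→5' as shown, RNA polymerase pairs each base (A→U, T→A, G↔C) to build mRNA 5'→3' directly.

5'-AGUUACCGACUCCCAGUGCGAUGGGAGUAAAGCAUCAUGAACGCUGGGGACACGGUCGCACAGACGCGGUCGA-3'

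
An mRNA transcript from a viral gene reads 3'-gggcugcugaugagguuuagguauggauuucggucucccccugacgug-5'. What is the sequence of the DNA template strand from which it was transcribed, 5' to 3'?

5′-CCCGACGACTACTCCAAATCCATACCTAAAGCCAGAGGGGGACTGCAC-3′

Written 5'→3' the mRNA is GUGCAGUCCCCCUCUGGCUUUAGGUAUGGAUUUGGAGUAGUCGUCGGG, so the coding DNA strand is GTGCAGTCCCCCTCTGGCTTTAGGTATGGATTTGGAGTAGTCGTCGGG. The template is its reverse complement.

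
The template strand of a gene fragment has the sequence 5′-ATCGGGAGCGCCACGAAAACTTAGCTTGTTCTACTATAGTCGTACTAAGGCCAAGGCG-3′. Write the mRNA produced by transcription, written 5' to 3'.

5′-CGCCUUGGCCUUAGUACGACUAUAGUAGAACAAGCUAAGUUUUCGUGGCGCUCCCGAU-3′

The mRNA has the sequence of the coding strand (reverse complement of the template) with T→U. Reverse complement of ATCGGGAGCGCCACGAAAACTTAGCTTGTTCTACTATAGTCGTACTAAGGCCAAGGCG is CGCCTTGGCCTTAGTACGACTATAGTAGAACAAGCTAAGTTTTCGTGGCGCTCCCGAT; then T→U.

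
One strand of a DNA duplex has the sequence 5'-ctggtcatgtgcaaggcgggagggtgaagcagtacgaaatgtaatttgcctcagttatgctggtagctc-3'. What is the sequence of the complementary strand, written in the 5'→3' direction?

5'-GAGCTACCAGCATAACTGAGGCAAATTACATTTCGTACTGCTTCACCCTCCCGCCTTGCACATGACCAG-3'

Pairing A↔T and G↔C gives GACCAGTACACGTTCCGCCCTCCCACTTCGTCATGCTTTACATTAAACGGAGTCAATACGACCATCGAG, running 3'→5'. Reverse for the 5'→3' convention.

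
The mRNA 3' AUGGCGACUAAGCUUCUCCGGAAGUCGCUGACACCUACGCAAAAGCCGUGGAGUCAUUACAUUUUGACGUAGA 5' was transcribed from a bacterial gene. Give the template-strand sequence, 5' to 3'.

5'-TACCGCTGATTCGAAGAGGCCTTCAGCGACTGTGGATGCGTTTTCGGCACCTCAGTAATGTAAAACTGCATCT-3'

Written 5'→3' the mRNA is AGAUGCAGUUUUACAUUACUGAGGUGCCGAAAACGCAUCCACAGUCGCUGAAGGCCUCUUCGAAUCAGCGGUA, so the coding DNA strand is AGATGCAGTTTTACATTACTGAGGTGCCGAAAACGCATCCACAGTCGCTGAAGGCCTCTTCGAATCAGCGGTA. The template is its reverse complement.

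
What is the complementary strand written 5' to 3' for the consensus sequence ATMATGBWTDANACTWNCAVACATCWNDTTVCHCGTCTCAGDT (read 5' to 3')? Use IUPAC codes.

5'-AHCTGAGACGDGBAAHNWGATGTBTGNWAGTNTHAWVCATKAT-3'

Standard pairs A↔T, G↔C; ambiguity codes pair M↔K, W↔W, B↔V, D↔H, N↔N. Complement (TAKTACVWAHTNTGAWNGTBTGTAGWNHAABGDGCAGAGTCHA), then reverse for 5'→3'.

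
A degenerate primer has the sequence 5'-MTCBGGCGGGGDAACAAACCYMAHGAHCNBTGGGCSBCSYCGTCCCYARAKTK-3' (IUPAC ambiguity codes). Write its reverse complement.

Standard pairs A↔T, G↔C; ambiguity codes pair R↔Y, M↔K, S↔S, B↔V, D↔H, N↔N. Complement (KAGVCCGCCCCHTTGTTTGGRKTDCTDGNVACCCGSVGSRGCAGGGRTYTMAM), then reverse for 5'→3'.

5′-MAMTYTRGGGACGRSGVSGCCCAVNGDTCDTKRGGTTTGTTHCCCCGCCVGAK-3′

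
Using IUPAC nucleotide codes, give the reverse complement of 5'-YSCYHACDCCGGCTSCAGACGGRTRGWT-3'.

Standard pairs A↔T, G↔C; ambiguity codes pair R↔Y, W↔W, S↔S, D↔H. Complement (RSGRDTGHGGCCGASGTCTGCCYAYCWA), then reverse for 5'→3'.

5′-AWCYAYCCGTCTGSAGCCGGHGTDRGSR-3′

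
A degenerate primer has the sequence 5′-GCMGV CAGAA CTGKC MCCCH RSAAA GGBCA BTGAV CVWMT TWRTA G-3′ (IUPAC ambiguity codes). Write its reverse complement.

5′-CTAYWAAKWBGBTCAVTGVCCTTTSYDGGGKGMCAGTTCTGBCKGC-3′

Standard pairs A↔T, G↔C; ambiguity codes pair R↔Y, M↔K, W↔W, S↔S, B↔V, H↔D. Complement (CGKCBGTCTTGACMGKGGGDYSTTTCCVGTVACTBGBWKAAWYATC), then reverse for 5'→3'.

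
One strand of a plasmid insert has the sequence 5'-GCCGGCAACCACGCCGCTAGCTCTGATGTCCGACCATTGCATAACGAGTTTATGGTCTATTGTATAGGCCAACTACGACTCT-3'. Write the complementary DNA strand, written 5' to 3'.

5'-AGAGTCGTAGTTGGCCTATACAATAGACCATAAACTCGTTATGCAATGGTCGGACATCAGAGCTAGCGGCGTGGTTGCCGGC-3'

Pairing A↔T and G↔C gives CGGCCGTTGGTGCGGCGATCGAGACTACAGGCTGGTAACGTATTGCTCAAATACCAGATAACATATCCGGTTGATGCTGAGA, running 3'→5'. Reverse for the 5'→3' convention.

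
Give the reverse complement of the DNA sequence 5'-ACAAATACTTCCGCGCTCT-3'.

5'-AGAGCGCGGAAGTATTTGT-3'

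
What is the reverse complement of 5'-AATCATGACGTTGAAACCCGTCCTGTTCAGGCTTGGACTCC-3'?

5'-GGAGTCCAAGCCTGAACAGGACGGGTTTCAACGTCATGATT-3'

Reading the sequence 3'→5' and pairing each base (A↔T, G↔C) gives the reverse complement directly.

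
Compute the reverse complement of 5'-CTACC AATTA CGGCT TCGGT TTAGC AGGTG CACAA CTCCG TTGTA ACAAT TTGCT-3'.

Complement each base (A↔T, G↔C): GATGGTTAATGCCGAAGCCAAATCGTCCACGTGTTGAGGCAACATTGTTAAACGA. Then reverse.

5'-AGCAAATTGTTACAACGGAGTTGTGCACCTGCTAAACCGAAGCCGTAATTGGTAG-3'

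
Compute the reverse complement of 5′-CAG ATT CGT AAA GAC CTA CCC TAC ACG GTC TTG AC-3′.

5′-GTCAAGACCGTGTAGGGTAGGTCTTTACGAATCTG-3′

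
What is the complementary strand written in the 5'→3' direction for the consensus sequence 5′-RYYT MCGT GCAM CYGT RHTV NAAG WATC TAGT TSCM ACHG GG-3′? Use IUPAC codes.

Standard pairs A↔T, G↔C; ambiguity codes pair R↔Y, M↔K, W↔W, S↔S, H↔D, V↔B, N↔N. Complement (YRRAKGCACGTKGRCAYDABNTTCWTAGATCAASGKTGDCCC), then reverse for 5'→3'.

5′-CCCDGTKGSAACTAGATWCTTNBADYACRGKTGCACGKARRY-3′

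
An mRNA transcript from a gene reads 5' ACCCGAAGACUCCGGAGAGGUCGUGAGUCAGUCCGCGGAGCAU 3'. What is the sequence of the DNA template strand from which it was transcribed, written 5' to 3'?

Replace U with T to get the coding DNA strand: ACCCGAAGACTCCGGAGAGGTCGTGAGTCAGTCCGCGGAGCAT. The template strand is its reverse complement (complement TGGGCTTCTGAGGCCTCTCCAGCACTCAGTCAGGCGCCTCGTA, then reverse).

5′-ATGCTCCGCGGACTGACTCACGACCTCTCCGGAGTCTTCGGGT-3′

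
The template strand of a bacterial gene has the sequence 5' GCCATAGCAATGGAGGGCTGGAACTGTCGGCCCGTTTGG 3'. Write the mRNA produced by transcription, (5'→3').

5'-CCAAACGGGCCGACAGUUCCAGCCCUCCAUUGCUAUGGC-3'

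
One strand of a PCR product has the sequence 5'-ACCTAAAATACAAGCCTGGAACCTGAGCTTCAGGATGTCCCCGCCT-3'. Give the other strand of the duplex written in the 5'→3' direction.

The complement of ACCTAAAATACAAGCCTGGAACCTGAGCTTCAGGATGTCCCCGCCT is TGGATTTTATGTTCGGACCTTGGACTCGAAGTCCTACAGGGGCGGA (A↔T, G↔C). DNA strands are antiparallel, so the complementary strand runs 3'→5'; reversing gives the 5'→3' form.

5'-AGGCGGGGACATCCTGAAGCTCAGGTTCCAGGCTTGTATTTTAGGT-3'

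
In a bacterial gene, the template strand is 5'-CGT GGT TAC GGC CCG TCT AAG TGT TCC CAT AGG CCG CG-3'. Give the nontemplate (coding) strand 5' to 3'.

The coding strand is complementary and antiparallel to the template: take the complement (A↔T, G↔C) and reverse.

5'-CGCGGCCTATGGGAACACTTAGACGGGCCGTAACCACG-3'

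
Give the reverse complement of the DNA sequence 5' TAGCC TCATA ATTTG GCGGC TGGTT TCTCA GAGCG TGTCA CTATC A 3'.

5'-TGATAGTGACACGCTCTGAGAAACCAGCCGCCAAATTATGAGGCTA-3'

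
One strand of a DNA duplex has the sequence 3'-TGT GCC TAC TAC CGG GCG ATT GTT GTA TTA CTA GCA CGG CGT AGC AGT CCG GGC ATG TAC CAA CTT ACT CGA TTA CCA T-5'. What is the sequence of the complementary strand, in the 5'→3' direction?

The strand is given 3'→5', so its complement runs 5'→3' in the same left-to-right order: pair each base A↔T, G↔C.

5′-ACACGGATGATGGCCCGCTAACAACATAATGATCGTGCCGCATCGTCAGGCCCGTACATGGTTGAATGAGCTAATGGTA-3′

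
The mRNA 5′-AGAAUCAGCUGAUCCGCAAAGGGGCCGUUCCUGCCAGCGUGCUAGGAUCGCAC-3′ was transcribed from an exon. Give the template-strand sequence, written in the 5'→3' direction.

Replace U with T to get the coding DNA strand: AGAATCAGCTGATCCGCAAAGGGGCCGTTCCTGCCAGCGTGCTAGGATCGCAC. The template strand is its reverse complement (complement TCTTAGTCGACTAGGCGTTTCCCCGGCAAGGACGGTCGCACGATCCTAGCGTG, then reverse).

5'-GTGCGATCCTAGCACGCTGGCAGGAACGGCCCCTTTGCGGATCAGCTGATTCT-3'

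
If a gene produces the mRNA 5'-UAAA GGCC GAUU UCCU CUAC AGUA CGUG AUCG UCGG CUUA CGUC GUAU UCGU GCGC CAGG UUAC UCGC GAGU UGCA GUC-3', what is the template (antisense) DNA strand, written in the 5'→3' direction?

5'-GACTGCAACTCGCGAGTAACCTGGCGCACGAATACGACGTAAGCCGACGATCACGTACTGTAGAGGAAATCGGCCTTTA-3'

Replace U with T to get the coding DNA strand: TAAAGGCCGATTTCCTCTACAGTACGTGATCGTCGGCTTACGTCGTATTCGTGCGCCAGGTTACTCGCGAGTTGCAGTC. The template strand is its reverse complement (complement ATTTCCGGCTAAAGGAGATGTCATGCACTAGCAGCCGAATGCAGCATAAGCACGCGGTCCAATGAGCGCTCAACGTCAG, then reverse).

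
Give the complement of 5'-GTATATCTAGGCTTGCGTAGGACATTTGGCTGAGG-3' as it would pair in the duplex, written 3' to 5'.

3′-CATATAGATCCGAACGCATCCTGTAAACCGACTCC-5′

Base-pairing A↔T, G↔C gives the complement. The complementary strand is antiparallel, so paired with a 5'→3' strand it runs 3'→5'.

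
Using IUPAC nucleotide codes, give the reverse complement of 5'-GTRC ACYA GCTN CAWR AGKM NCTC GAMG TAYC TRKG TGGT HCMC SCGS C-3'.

Standard pairs A↔T, G↔C; ambiguity codes pair R↔Y, M↔K, W↔W, S↔S, H↔D, N↔N. Complement (CAYGTGRTCGANGTWYTCMKNGAGCTKCATRGAYMCACCADGKGSGCSG), then reverse for 5'→3'.

5'-GSCGSGKGDACCACMYAGRTACKTCGAGNKMCTYWTGNAGCTRGTGYAC-3'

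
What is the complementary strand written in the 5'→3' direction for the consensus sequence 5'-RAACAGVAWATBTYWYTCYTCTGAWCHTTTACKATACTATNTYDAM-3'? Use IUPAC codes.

5′-KTHRANATAGTATMGTAAADGWTCAGARGARWRAVATWTBCTGTTY-3′

Standard pairs A↔T, G↔C; ambiguity codes pair R↔Y, M↔K, W↔W, B↔V, D↔H, N↔N. Complement (YTTGTCBTWTAVARWRAGRAGACTWGDAAATGMTATGATANARHTK), then reverse for 5'→3'.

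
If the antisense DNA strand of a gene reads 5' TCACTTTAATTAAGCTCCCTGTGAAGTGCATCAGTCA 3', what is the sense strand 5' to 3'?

5'-TGACTGATGCACTTCACAGGGAGCTTAATTAAAGTGA-3'

The coding strand is complementary and antiparallel to the template: take the complement (A↔T, G↔C) and reverse.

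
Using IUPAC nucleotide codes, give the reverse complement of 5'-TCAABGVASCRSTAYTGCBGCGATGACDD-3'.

Standard pairs A↔T, G↔C; ambiguity codes pair R↔Y, S↔S, B↔V, D↔H. Complement (AGTTVCBTSGYSATRACGVCGCTACTGHH), then reverse for 5'→3'.

5'-HHGTCATCGCVGCARTASYGSTBCVTTGA-3'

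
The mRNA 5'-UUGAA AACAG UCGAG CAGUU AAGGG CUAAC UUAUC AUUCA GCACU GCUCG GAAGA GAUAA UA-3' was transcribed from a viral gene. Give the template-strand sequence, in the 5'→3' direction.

Replace U with T to get the coding DNA strand: TTGAAAACAGTCGAGCAGTTAAGGGCTAACTTATCATTCAGCACTGCTCGGAAGAGATAATA. The template strand is its reverse complement (complement AACTTTTGTCAGCTCGTCAATTCCCGATTGAATAGTAAGTCGTGACGAGCCTTCTCTATTAT, then reverse).

5′-TATTATCTCTTCCGAGCAGTGCTGAATGATAAGTTAGCCCTTAACTGCTCGACTGTTTTCAA-3′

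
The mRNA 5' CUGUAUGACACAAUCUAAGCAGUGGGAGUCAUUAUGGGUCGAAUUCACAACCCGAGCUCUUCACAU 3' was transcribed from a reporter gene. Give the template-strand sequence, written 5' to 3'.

5'-ATGTGAAGAGCTCGGGTTGTGAATTCGACCCATAATGACTCCCACTGCTTAGATTGTGTCATACAG-3'

Replace U with T to get the coding DNA strand: CTGTATGACACAATCTAAGCAGTGGGAGTCATTATGGGTCGAATTCACAACCCGAGCTCTTCACAT. The template strand is its reverse complement (complement GACATACTGTGTTAGATTCGTCACCCTCAGTAATACCCAGCTTAAGTGTTGGGCTCGAGAAGTGTA, then reverse).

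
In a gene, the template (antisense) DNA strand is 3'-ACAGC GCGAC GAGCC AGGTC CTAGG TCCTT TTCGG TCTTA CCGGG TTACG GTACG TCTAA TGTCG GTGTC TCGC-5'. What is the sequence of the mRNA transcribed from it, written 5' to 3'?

5'-UGUCGCGCUGCUCGGUCCAGGAUCCAGGAAAAGCCAGAAUGGCCCAAUGCCAUGCAGAUUACAGCCACAGAGCG-3'

Reading the template 3'→5' as shown, RNA polymerase pairs each base (A→U, T→A, G↔C) to build mRNA 5'→3' directly.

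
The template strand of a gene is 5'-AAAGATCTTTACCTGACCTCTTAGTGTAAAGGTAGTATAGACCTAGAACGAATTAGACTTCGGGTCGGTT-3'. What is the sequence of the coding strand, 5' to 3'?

5'-AACCGACCCGAAGTCTAATTCGTTCTAGGTCTATACTACCTTTACACTAAGAGGTCAGGTAAAGATCTTT-3'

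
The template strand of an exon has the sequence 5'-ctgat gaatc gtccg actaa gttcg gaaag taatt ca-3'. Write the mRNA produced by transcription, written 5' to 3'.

5'-UGAAUUACUUUCCGAACUUAGUCGGACGAUUCAUCAG-3'

RNA polymerase reads the template 3'→5' and synthesizes mRNA 5'→3' by base-pairing (A→U, T→A, G↔C). The complement of the template is GACTACTTAGCAGGCTGATTCAAGCCTTTCATTAAGT; antiparallel, so 5'→3' the coding strand is TGAATTACTTTCCGAACTTAGTCGGACGATTCATCAG. Replace T with U for the mRNA.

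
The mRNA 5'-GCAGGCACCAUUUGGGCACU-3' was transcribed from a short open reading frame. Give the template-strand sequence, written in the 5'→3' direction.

5′-AGTGCCCAAATGGTGCCTGC-3′

Replace U with T to get the coding DNA strand: GCAGGCACCATTTGGGCACT. The template strand is its reverse complement (complement CGTCCGTGGTAAACCCGTGA, then reverse).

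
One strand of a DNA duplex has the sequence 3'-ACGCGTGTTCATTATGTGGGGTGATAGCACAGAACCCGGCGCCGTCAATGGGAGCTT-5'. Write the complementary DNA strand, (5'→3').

5'-TGCGCACAAGTAATACACCCCACTATCGTGTCTTGGGCCGCGGCAGTTACCCTCGAA-3'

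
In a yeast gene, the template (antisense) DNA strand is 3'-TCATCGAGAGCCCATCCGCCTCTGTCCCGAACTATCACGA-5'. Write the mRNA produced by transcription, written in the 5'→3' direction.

5′-AGUAGCUCUCGGGUAGGCGGAGACAGGGCUUGAUAGUGCU-3′

Reading the template 3'→5' as shown, RNA polymerase pairs each base (A→U, T→A, G↔C) to build mRNA 5'→3' directly.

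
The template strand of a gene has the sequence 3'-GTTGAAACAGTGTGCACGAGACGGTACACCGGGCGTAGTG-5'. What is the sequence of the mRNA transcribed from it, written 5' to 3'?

Reading the template 3'→5' as shown, RNA polymerase pairs each base (A→U, T→A, G↔C) to build mRNA 5'→3' directly.

5'-CAACUUUGUCACACGUGCUCUGCCAUGUGGCCCGCAUCAC-3'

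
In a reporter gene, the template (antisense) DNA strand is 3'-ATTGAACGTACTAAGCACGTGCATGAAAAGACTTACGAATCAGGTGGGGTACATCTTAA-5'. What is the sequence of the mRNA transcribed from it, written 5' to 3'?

Reading the template 3'→5' as shown, RNA polymerase pairs each base (A→U, T→A, G↔C) to build mRNA 5'→3' directly.

5'-UAACUUGCAUGAUUCGUGCACGUACUUUUCUGAAUGCUUAGUCCACCCCAUGUAGAAUU-3'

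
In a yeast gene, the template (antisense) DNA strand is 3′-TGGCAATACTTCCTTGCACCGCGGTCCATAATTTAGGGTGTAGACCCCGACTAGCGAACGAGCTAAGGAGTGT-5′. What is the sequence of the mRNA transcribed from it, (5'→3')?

5′-ACCGUUAUGAAGGAACGUGGCGCCAGGUAUUAAAUCCCACAUCUGGGGCUGAUCGCUUGCUCGAUUCCUCACA-3′

Reading the template 3'→5' as shown, RNA polymerase pairs each base (A→U, T→A, G↔C) to build mRNA 5'→3' directly.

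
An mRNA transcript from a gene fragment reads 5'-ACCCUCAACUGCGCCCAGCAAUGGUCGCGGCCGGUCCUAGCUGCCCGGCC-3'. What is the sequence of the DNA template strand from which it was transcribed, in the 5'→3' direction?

5'-GGCCGGGCAGCTAGGACCGGCCGCGACCATTGCTGGGCGCAGTTGAGGGT-3'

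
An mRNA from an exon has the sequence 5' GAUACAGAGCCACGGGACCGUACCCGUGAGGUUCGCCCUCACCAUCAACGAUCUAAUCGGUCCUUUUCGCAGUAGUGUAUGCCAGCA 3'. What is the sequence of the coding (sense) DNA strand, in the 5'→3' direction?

The coding DNA strand has the same 5'→3' sequence as the mRNA with U replaced by T.

5′-GATACAGAGCCACGGGACCGTACCCGTGAGGTTCGCCCTCACCATCAACGATCTAATCGGTCCTTTTCGCAGTAGTGTATGCCAGCA-3′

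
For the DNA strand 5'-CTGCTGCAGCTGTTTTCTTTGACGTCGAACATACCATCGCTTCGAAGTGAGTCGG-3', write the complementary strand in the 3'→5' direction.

Base-pairing A↔T, G↔C gives the complement. The complementary strand is antiparallel, so paired with a 5'→3' strand it runs 3'→5'.

3'-GACGACGTCGACAAAAGAAACTGCAGCTTGTATGGTAGCGAAGCTTCACTCAGCC-5'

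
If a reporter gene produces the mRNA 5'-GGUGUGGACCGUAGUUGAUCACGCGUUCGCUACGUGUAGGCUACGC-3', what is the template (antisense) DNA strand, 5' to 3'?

5′-GCGTAGCCTACACGTAGCGAACGCGTGATCAACTACGGTCCACACC-3′

Replace U with T to get the coding DNA strand: GGTGTGGACCGTAGTTGATCACGCGTTCGCTACGTGTAGGCTACGC. The template strand is its reverse complement (complement CCACACCTGGCATCAACTAGTGCGCAAGCGATGCACATCCGATGCG, then reverse).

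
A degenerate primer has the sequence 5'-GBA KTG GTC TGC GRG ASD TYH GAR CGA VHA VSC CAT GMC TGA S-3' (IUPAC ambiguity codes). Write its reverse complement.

Standard pairs A↔T, G↔C; ambiguity codes pair R↔Y, M↔K, S↔S, B↔V, D↔H. Complement (CVTMACCAGACGCYCTSHARDCTYGCTBDTBSGGTACKGACTS), then reverse for 5'→3'.

5'-STCAGKCATGGSBTDBTCGYTCDRAHSTCYCGCAGACCAMTVC-3'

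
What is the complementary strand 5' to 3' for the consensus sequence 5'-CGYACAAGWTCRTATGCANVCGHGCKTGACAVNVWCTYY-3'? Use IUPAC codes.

5'-RRAGWBNBTGTCAMGCDCGBNTGCATAYGAWCTTGTRCG-3'

Standard pairs A↔T, G↔C; ambiguity codes pair R↔Y, K↔M, W↔W, H↔D, V↔B, N↔N. Complement (GCRTGTTCWAGYATACGTNBGCDCGMACTGTBNBWGARR), then reverse for 5'→3'.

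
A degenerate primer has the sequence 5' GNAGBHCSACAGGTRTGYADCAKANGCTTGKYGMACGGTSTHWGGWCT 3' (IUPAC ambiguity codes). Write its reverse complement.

Standard pairs A↔T, G↔C; ambiguity codes pair R↔Y, M↔K, W↔W, S↔S, B↔V, D↔H, N↔N. Complement (CNTCVDGSTGTCCAYACRTHGTMTNCGAACMRCKTGCCASADWCCWGA), then reverse for 5'→3'.

5'-AGWCCWDASACCGTKCRMCAAGCNTMTGHTRCAYACCTGTSGDVCTNC-3'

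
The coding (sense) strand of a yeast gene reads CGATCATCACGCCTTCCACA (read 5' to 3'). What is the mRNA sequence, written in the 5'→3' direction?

5'-CGAUCAUCACGCCUUCCACA-3'

The mRNA is synthesized from the template strand, so it matches the coding strand with T replaced by U.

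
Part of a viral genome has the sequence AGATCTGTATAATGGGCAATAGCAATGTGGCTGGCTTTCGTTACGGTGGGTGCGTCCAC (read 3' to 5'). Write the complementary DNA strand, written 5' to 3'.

5'-TCTAGACATATTACCCGTTATCGTTACACCGACCGAAAGCAATGCCACCCACGCAGGTG-3'

The strand is given 3'→5', so its complement runs 5'→3' in the same left-to-right order: pair each base A↔T, G↔C.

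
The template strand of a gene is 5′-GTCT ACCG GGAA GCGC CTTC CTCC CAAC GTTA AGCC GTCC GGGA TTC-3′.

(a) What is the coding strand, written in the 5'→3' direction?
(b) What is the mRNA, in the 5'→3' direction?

(a) The coding strand is the reverse complement of the template: complement CAGATGGCCCTTCGCGGAAGGAGGGTTGCAATTCGGCAGGCCCTAAG, then reverse.
(b) mRNA has the coding-strand sequence with T→U.

(a) 5'-GAATCCCGGACGGCTTAACGTTGGGAGGAAGGCGCTTCCCGGTAGAC-3'
(b) 5'-GAAUCCCGGACGGCUUAACGUUGGGAGGAAGGCGCUUCCCGGUAGAC-3'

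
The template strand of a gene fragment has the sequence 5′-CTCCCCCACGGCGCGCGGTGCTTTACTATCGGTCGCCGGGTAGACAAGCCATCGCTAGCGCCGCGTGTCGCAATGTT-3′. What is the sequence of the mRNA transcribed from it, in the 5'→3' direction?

The mRNA has the sequence of the coding strand (reverse complement of the template) with T→U. Reverse complement of CTCCCCCACGGCGCGCGGTGCTTTACTATCGGTCGCCGGGTAGACAAGCCATCGCTAGCGCCGCGTGTCGCAATGTT is AACATTGCGACACGCGGCGCTAGCGATGGCTTGTCTACCCGGCGACCGATAGTAAAGCACCGCGCGCCGTGGGGGAG; then T→U.

5'-AACAUUGCGACACGCGGCGCUAGCGAUGGCUUGUCUACCCGGCGACCGAUAGUAAAGCACCGCGCGCCGUGGGGGAG-3'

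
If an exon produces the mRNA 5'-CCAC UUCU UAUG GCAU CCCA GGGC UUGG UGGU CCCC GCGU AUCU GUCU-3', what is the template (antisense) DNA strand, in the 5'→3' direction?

5'-AGACAGATACGCGGGGACCACCAAGCCCTGGGATGCCATAAGAAGTGG-3'

Replace U with T to get the coding DNA strand: CCACTTCTTATGGCATCCCAGGGCTTGGTGGTCCCCGCGTATCTGTCT. The template strand is its reverse complement (complement GGTGAAGAATACCGTAGGGTCCCGAACCACCAGGGGCGCATAGACAGA, then reverse).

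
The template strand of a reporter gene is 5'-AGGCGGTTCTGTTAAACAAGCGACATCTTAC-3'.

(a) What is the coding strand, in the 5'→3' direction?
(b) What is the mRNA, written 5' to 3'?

(a) The coding strand is the reverse complement of the template: complement TCCGCCAAGACAATTTGTTCGCTGTAGAATG, then reverse.
(b) mRNA has the coding-strand sequence with T→U.

(a) 5'-GTAAGATGTCGCTTGTTTAACAGAACCGCCT-3'
(b) 5'-GUAAGAUGUCGCUUGUUUAACAGAACCGCCU-3'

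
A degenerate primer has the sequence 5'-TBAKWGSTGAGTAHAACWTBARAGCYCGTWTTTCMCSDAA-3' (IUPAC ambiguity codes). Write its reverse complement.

Standard pairs A↔T, G↔C; ambiguity codes pair R↔Y, M↔K, W↔W, S↔S, B↔V, D↔H. Complement (AVTMWCSACTCATDTTGWAVTYTCGRGCAWAAAGKGSHTT), then reverse for 5'→3'.

5'-TTHSGKGAAAWACGRGCTYTVAWGTTDTACTCASCWMTVA-3'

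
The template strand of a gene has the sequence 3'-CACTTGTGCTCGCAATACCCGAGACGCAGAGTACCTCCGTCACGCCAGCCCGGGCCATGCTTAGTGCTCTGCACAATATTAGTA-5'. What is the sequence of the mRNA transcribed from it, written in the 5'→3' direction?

Reading the template 3'→5' as shown, RNA polymerase pairs each base (A→U, T→A, G↔C) to build mRNA 5'→3' directly.

5′-GUGAACACGAGCGUUAUGGGCUCUGCGUCUCAUGGAGGCAGUGCGGUCGGGCCCGGUACGAAUCACGAGACGUGUUAUAAUCAU-3′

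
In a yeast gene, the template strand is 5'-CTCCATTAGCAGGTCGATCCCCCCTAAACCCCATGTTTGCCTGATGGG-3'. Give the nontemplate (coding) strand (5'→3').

The coding strand is complementary and antiparallel to the template: take the complement (A↔T, G↔C) and reverse.

5'-CCCATCAGGCAAACATGGGGTTTAGGGGGGATCGACCTGCTAATGGAG-3'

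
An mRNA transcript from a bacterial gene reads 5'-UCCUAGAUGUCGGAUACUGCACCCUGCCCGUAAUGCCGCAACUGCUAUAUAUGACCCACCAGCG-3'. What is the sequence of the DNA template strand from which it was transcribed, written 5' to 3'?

5'-CGCTGGTGGGTCATATATAGCAGTTGCGGCATTACGGGCAGGGTGCAGTATCCGACATCTAGGA-3'

Replace U with T to get the coding DNA strand: TCCTAGATGTCGGATACTGCACCCTGCCCGTAATGCCGCAACTGCTATATATGACCCACCAGCG. The template strand is its reverse complement (complement AGGATCTACAGCCTATGACGTGGGACGGGCATTACGGCGTTGACGATATATACTGGGTGGTCGC, then reverse).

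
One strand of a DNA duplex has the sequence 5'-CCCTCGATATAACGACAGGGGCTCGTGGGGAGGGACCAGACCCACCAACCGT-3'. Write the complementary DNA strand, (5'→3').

5'-ACGGTTGGTGGGTCTGGTCCCTCCCCACGAGCCCCTGTCGTTATATCGAGGG-3'

Pairing A↔T and G↔C gives GGGAGCTATATTGCTGTCCCCGAGCACCCCTCCCTGGTCTGGGTGGTTGGCA, running 3'→5'. Reverse for the 5'→3' convention.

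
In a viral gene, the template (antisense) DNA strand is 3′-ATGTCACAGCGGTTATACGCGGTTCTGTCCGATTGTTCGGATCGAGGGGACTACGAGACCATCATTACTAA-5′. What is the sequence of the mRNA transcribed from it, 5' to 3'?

5'-UACAGUGUCGCCAAUAUGCGCCAAGACAGGCUAACAAGCCUAGCUCCCCUGAUGCUCUGGUAGUAAUGAUU-3'

Reading the template 3'→5' as shown, RNA polymerase pairs each base (A→U, T→A, G↔C) to build mRNA 5'→3' directly.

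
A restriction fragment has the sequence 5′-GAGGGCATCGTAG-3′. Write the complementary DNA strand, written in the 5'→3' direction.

5'-CTACGATGCCCTC-3'

The complement of GAGGGCATCGTAG is CTCCCGTAGCATC (A↔T, G↔C). DNA strands are antiparallel, so the complementary strand runs 3'→5'; reversing gives the 5'→3' form.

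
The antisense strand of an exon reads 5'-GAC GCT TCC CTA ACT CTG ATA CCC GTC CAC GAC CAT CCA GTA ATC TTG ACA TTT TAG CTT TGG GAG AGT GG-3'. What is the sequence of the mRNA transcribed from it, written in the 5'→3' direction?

The mRNA has the sequence of the coding strand (reverse complement of the template) with T→U. Reverse complement of GACGCTTCCCTAACTCTGATACCCGTCCACGACCATCCAGTAATCTTGACATTTTAGCTTTGGGAGAGTGG is CCACTCTCCCAAAGCTAAAATGTCAAGATTACTGGATGGTCGTGGACGGGTATCAGAGTTAGGGAAGCGTC; then T→U.

5'-CCACUCUCCCAAAGCUAAAAUGUCAAGAUUACUGGAUGGUCGUGGACGGGUAUCAGAGUUAGGGAAGCGUC-3'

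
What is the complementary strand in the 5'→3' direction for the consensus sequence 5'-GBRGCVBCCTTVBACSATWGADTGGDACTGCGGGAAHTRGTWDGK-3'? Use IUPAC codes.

Standard pairs A↔T, G↔C; ambiguity codes pair R↔Y, K↔M, W↔W, S↔S, B↔V, D↔H. Complement (CVYCGBVGGAABVTGSTAWCTHACCHTGACGCCCTTDAYCAWHCM), then reverse for 5'→3'.

5′-MCHWACYADTTCCCGCAGTHCCAHTCWATSGTVBAAGGVBGCYVC-3′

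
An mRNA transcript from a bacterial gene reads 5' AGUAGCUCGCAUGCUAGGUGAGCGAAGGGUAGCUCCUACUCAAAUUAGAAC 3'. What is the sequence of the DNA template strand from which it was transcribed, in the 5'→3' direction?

5'-GTTCTAATTTGAGTAGGAGCTACCCTTCGCTCACCTAGCATGCGAGCTACT-3'

Replace U with T to get the coding DNA strand: AGTAGCTCGCATGCTAGGTGAGCGAAGGGTAGCTCCTACTCAAATTAGAAC. The template strand is its reverse complement (complement TCATCGAGCGTACGATCCACTCGCTTCCCATCGAGGATGAGTTTAATCTTG, then reverse).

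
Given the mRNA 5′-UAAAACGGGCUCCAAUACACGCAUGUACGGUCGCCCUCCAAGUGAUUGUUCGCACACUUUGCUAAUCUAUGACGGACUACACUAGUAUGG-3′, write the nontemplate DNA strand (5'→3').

5'-TAAAACGGGCTCCAATACACGCATGTACGGTCGCCCTCCAAGTGATTGTTCGCACACTTTGCTAATCTATGACGGACTACACTAGTATGG-3'

The coding DNA strand has the same 5'→3' sequence as the mRNA with U replaced by T.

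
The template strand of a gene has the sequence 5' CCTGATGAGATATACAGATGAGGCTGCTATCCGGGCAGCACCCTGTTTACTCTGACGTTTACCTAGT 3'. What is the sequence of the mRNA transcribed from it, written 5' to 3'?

RNA polymerase reads the template 3'→5' and synthesizes mRNA 5'→3' by base-pairing (A→U, T→A, G↔C). The complement of the template is GGACTACTCTATATGTCTACTCCGACGATAGGCCCGTCGTGGGACAAATGAGACTGCAAATGGATCA; antiparallel, so 5'→3' the coding strand is ACTAGGTAAACGTCAGAGTAAACAGGGTGCTGCCCGGATAGCAGCCTCATCTGTATATCTCATCAGG. Replace T with U for the mRNA.

5'-ACUAGGUAAACGUCAGAGUAAACAGGGUGCUGCCCGGAUAGCAGCCUCAUCUGUAUAUCUCAUCAGG-3'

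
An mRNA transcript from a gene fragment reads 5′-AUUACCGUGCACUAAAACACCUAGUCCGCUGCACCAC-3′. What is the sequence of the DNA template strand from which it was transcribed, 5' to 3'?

Replace U with T to get the coding DNA strand: ATTACCGTGCACTAAAACACCTAGTCCGCTGCACCAC. The template strand is its reverse complement (complement TAATGGCACGTGATTTTGTGGATCAGGCGACGTGGTG, then reverse).

5′-GTGGTGCAGCGGACTAGGTGTTTTAGTGCACGGTAAT-3′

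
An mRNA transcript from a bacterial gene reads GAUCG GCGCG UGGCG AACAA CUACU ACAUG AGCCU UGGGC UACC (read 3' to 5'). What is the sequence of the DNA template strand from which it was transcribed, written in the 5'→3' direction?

5'-CTAGCCGCGCACCGCTTGTTGATGATGTACTCGGAACCCGATGG-3'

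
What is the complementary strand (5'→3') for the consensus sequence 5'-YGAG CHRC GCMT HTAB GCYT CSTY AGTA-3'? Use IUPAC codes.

Standard pairs A↔T, G↔C; ambiguity codes pair R↔Y, M↔K, S↔S, B↔V, H↔D. Complement (RCTCGDYGCGKADATVCGRAGSARTCAT), then reverse for 5'→3'.

5'-TACTRASGARGCVTADAKGCGYDGCTCR-3'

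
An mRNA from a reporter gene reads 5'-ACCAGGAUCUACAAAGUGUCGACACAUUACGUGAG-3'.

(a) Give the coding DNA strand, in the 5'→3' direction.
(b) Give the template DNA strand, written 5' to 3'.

(a) The coding strand matches the mRNA with U→T.
(b) The template strand is the reverse complement of the coding strand.

(a) 5'-ACCAGGATCTACAAAGTGTCGACACATTACGTGAG-3'
(b) 5'-CTCACGTAATGTGTCGACACTTTGTAGATCCTGGT-3'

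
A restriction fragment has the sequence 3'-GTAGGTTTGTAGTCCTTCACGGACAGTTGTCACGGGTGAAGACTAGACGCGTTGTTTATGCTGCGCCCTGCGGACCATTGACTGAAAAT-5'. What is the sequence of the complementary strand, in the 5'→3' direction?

5′-CATCCAAACATCAGGAAGTGCCTGTCAACAGTGCCCACTTCTGATCTGCGCAACAAATACGACGCGGGACGCCTGGTAACTGACTTTTA-3′

The strand is given 3'→5', so its complement runs 5'→3' in the same left-to-right order: pair each base A↔T, G↔C.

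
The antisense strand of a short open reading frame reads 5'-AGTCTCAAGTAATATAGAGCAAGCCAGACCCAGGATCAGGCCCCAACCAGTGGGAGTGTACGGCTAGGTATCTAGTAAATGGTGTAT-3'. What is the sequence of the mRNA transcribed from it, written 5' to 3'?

5'-AUACACCAUUUACUAGAUACCUAGCCGUACACUCCCACUGGUUGGGGCCUGAUCCUGGGUCUGGCUUGCUCUAUAUUACUUGAGACU-3'

The mRNA has the sequence of the coding strand (reverse complement of the template) with T→U. Reverse complement of AGTCTCAAGTAATATAGAGCAAGCCAGACCCAGGATCAGGCCCCAACCAGTGGGAGTGTACGGCTAGGTATCTAGTAAATGGTGTAT is ATACACCATTTACTAGATACCTAGCCGTACACTCCCACTGGTTGGGGCCTGATCCTGGGTCTGGCTTGCTCTATATTACTTGAGACT; then T→U.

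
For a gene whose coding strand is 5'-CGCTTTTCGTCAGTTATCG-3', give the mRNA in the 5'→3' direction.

5'-CGCUUUUCGUCAGUUAUCG-3'

The mRNA is synthesized from the template strand, so it matches the coding strand with T replaced by U.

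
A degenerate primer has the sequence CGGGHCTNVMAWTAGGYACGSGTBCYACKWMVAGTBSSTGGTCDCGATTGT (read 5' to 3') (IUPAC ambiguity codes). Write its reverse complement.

5'-ACAATCGHGACCASSVACTBKWMGTRGVACSCGTRCCTAWTKBNAGDCCCG-3'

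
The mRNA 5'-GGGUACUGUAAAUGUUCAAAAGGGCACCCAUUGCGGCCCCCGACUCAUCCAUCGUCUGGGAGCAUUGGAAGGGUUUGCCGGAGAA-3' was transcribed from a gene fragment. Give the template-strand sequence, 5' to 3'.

Replace U with T to get the coding DNA strand: GGGTACTGTAAATGTTCAAAAGGGCACCCATTGCGGCCCCCGACTCATCCATCGTCTGGGAGCATTGGAAGGGTTTGCCGGAGAA. The template strand is its reverse complement (complement CCCATGACATTTACAAGTTTTCCCGTGGGTAACGCCGGGGGCTGAGTAGGTAGCAGACCCTCGTAACCTTCCCAAACGGCCTCTT, then reverse).

5'-TTCTCCGGCAAACCCTTCCAATGCTCCCAGACGATGGATGAGTCGGGGGCCGCAATGGGTGCCCTTTTGAACATTTACAGTACCC-3'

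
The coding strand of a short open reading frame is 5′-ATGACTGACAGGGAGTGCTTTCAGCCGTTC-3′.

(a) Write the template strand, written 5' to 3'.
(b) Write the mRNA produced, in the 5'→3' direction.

(a) 5'-GAACGGCTGAAAGCACTCCCTGTCAGTCAT-3'
(b) 5'-AUGACUGACAGGGAGUGCUUUCAGCCGUUC-3'

(a) The template strand is the reverse complement of the coding strand: complement TACTGACTGTCCCTCACGAAAGTCGGCAAG, then reverse.
(b) mRNA matches the coding strand with T→U.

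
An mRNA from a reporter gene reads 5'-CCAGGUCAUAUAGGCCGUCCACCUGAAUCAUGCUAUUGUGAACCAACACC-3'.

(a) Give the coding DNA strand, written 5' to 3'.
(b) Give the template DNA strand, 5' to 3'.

(a) 5′-CCAGGTCATATAGGCCGTCCACCTGAATCATGCTATTGTGAACCAACACC-3′
(b) 5'-GGTGTTGGTTCACAATAGCATGATTCAGGTGGACGGCCTATATGACCTGG-3'

(a) The coding strand matches the mRNA with U→T.
(b) The template strand is the reverse complement of the coding strand.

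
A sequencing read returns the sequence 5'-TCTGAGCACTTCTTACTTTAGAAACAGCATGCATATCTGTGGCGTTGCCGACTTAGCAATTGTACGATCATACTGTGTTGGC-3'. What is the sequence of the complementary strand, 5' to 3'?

5'-GCCAACACAGTATGATCGTACAATTGCTAAGTCGGCAACGCCACAGATATGCATGCTGTTTCTAAAGTAAGAAGTGCTCAGA-3'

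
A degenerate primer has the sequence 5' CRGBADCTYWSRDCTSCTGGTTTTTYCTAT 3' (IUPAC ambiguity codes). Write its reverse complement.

5'-ATAGRAAAAACCAGSAGHYSWRAGHTVCYG-3'

Standard pairs A↔T, G↔C; ambiguity codes pair R↔Y, W↔W, S↔S, B↔V, D↔H. Complement (GYCVTHGARWSYHGASGACCAAAAARGATA), then reverse for 5'→3'.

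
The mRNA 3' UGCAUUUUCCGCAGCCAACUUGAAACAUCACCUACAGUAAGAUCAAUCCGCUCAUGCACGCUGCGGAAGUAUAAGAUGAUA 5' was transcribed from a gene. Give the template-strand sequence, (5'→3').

5′-ACGTAAAAGGCGTCGGTTGAACTTTGTAGTGGATGTCATTCTAGTTAGGCGAGTACGTGCGACGCCTTCATATTCTACTAT-3′

Written 5'→3' the mRNA is AUAGUAGAAUAUGAAGGCGUCGCACGUACUCGCCUAACUAGAAUGACAUCCACUACAAAGUUCAACCGACGCCUUUUACGU, so the coding DNA strand is ATAGTAGAATATGAAGGCGTCGCACGTACTCGCCTAACTAGAATGACATCCACTACAAAGTTCAACCGACGCCTTTTACGT. The template is its reverse complement.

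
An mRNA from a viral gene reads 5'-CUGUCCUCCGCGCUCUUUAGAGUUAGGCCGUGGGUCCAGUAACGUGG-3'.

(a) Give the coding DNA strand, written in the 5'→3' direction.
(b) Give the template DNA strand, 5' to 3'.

(a) 5'-CTGTCCTCCGCGCTCTTTAGAGTTAGGCCGTGGGTCCAGTAACGTGG-3'
(b) 5'-CCACGTTACTGGACCCACGGCCTAACTCTAAAGAGCGCGGAGGACAG-3'

(a) The coding strand matches the mRNA with U→T.
(b) The template strand is the reverse complement of the coding strand.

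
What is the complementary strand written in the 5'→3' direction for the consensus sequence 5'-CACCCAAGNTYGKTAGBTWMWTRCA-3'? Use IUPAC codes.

Standard pairs A↔T, G↔C; ambiguity codes pair R↔Y, M↔K, W↔W, B↔V, N↔N. Complement (GTGGGTTCNARCMATCVAWKWAYGT), then reverse for 5'→3'.

5'-TGYAWKWAVCTAMCRANCTTGGGTG-3'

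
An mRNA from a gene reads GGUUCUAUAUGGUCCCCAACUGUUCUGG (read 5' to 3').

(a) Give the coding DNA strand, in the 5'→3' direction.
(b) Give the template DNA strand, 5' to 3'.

(a) 5'-GGTTCTATATGGTCCCCAACTGTTCTGG-3'
(b) 5′-CCAGAACAGTTGGGGACCATATAGAACC-3′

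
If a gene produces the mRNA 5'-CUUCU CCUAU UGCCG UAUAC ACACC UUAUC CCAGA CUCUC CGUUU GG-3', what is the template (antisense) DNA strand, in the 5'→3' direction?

5'-CCAAACGGAGAGTCTGGGATAAGGTGTGTATACGGCAATAGGAGAAG-3'

Replace U with T to get the coding DNA strand: CTTCTCCTATTGCCGTATACACACCTTATCCCAGACTCTCCGTTTGG. The template strand is its reverse complement (complement GAAGAGGATAACGGCATATGTGTGGAATAGGGTCTGAGAGGCAAACC, then reverse).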